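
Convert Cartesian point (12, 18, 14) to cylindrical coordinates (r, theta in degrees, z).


r = sqrt(12^2 + 18^2) = 21.6333
theta = atan2(18, 12) = 56.3099 deg
z = 14

r = 21.6333, theta = 56.3099 deg, z = 14


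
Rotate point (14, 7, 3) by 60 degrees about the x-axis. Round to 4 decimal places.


x' = 14
y' = 7*cos(60) - 3*sin(60) = 0.9019
z' = 7*sin(60) + 3*cos(60) = 7.5622

(14, 0.9019, 7.5622)


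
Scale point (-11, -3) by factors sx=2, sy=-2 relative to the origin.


Scaling: (x*sx, y*sy) = (-11*2, -3*-2) = (-22, 6)

(-22, 6)


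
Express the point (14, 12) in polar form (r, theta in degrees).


r = sqrt(14^2 + 12^2) = 18.4391
theta = atan2(12, 14) = 40.6013 degrees

r = 18.4391, theta = 40.6013 degrees


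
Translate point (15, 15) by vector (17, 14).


Translation: (x+dx, y+dy) = (15+17, 15+14) = (32, 29)

(32, 29)


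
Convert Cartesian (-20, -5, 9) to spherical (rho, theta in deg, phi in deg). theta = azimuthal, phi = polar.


rho = sqrt((-20)^2 + (-5)^2 + 9^2) = 22.4944
theta = atan2(-5, -20) = 194.0362 deg
phi = acos(9/22.4944) = 66.4156 deg

rho = 22.4944, theta = 194.0362 deg, phi = 66.4156 deg


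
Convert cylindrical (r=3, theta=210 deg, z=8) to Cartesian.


x = 3 * cos(210) = -2.5981
y = 3 * sin(210) = -1.5
z = 8

(-2.5981, -1.5, 8)


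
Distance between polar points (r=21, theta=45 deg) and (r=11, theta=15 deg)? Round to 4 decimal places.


d = sqrt(r1^2 + r2^2 - 2*r1*r2*cos(t2-t1))
d = sqrt(21^2 + 11^2 - 2*21*11*cos(15-45)) = 12.7238

12.7238


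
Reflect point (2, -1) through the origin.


Reflection through origin: (x, y) -> (-x, -y)
(2, -1) -> (-2, 1)

(-2, 1)


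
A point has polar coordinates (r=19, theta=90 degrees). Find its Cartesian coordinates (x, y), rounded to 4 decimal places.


x = 19 * cos(90) = 0
y = 19 * sin(90) = 19

(0, 19)


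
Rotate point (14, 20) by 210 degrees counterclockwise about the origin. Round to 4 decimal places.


x' = 14*cos(210) - 20*sin(210) = -2.1244
y' = 14*sin(210) + 20*cos(210) = -24.3205

(-2.1244, -24.3205)


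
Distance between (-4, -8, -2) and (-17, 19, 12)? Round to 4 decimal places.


d = sqrt((-17--4)^2 + (19--8)^2 + (12--2)^2) = 33.0757

33.0757


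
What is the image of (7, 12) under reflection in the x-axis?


Reflection across x-axis: (x, y) -> (x, -y)
(7, 12) -> (7, -12)

(7, -12)


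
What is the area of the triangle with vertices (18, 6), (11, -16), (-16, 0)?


Area = |x1(y2-y3) + x2(y3-y1) + x3(y1-y2)| / 2
= |18*(-16-0) + 11*(0-6) + -16*(6--16)| / 2
= 353

353


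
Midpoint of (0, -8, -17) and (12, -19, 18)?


Midpoint = ((0+12)/2, (-8+-19)/2, (-17+18)/2) = (6, -13.5, 0.5)

(6, -13.5, 0.5)


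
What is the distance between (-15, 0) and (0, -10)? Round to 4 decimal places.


d = sqrt((0--15)^2 + (-10-0)^2) = 18.0278

18.0278


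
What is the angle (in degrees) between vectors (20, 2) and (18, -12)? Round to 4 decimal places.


dot = 20*18 + 2*-12 = 336
|u| = 20.0998, |v| = 21.6333
cos(angle) = 0.7727
angle = 39.4007 degrees

39.4007 degrees


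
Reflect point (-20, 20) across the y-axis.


Reflection across y-axis: (x, y) -> (-x, y)
(-20, 20) -> (20, 20)

(20, 20)


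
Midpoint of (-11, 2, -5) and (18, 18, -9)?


Midpoint = ((-11+18)/2, (2+18)/2, (-5+-9)/2) = (3.5, 10, -7)

(3.5, 10, -7)


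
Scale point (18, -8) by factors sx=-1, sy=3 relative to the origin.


Scaling: (x*sx, y*sy) = (18*-1, -8*3) = (-18, -24)

(-18, -24)


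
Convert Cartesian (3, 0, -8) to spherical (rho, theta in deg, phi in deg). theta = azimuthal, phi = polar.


rho = sqrt(3^2 + 0^2 + (-8)^2) = 8.544
theta = atan2(0, 3) = 0 deg
phi = acos(-8/8.544) = 159.444 deg

rho = 8.544, theta = 0 deg, phi = 159.444 deg


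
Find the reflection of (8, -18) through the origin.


Reflection through origin: (x, y) -> (-x, -y)
(8, -18) -> (-8, 18)

(-8, 18)


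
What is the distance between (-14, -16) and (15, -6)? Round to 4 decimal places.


d = sqrt((15--14)^2 + (-6--16)^2) = 30.6757

30.6757


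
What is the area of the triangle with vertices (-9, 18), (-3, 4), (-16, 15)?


Area = |x1(y2-y3) + x2(y3-y1) + x3(y1-y2)| / 2
= |-9*(4-15) + -3*(15-18) + -16*(18-4)| / 2
= 58

58


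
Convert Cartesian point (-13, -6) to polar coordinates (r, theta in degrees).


r = sqrt((-13)^2 + (-6)^2) = 14.3178
theta = atan2(-6, -13) = 204.7751 degrees

r = 14.3178, theta = 204.7751 degrees


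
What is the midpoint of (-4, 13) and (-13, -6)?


Midpoint = ((-4+-13)/2, (13+-6)/2) = (-8.5, 3.5)

(-8.5, 3.5)


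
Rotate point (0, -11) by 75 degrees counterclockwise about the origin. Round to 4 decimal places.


x' = 0*cos(75) - -11*sin(75) = 10.6252
y' = 0*sin(75) + -11*cos(75) = -2.847

(10.6252, -2.847)


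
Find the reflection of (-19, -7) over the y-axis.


Reflection across y-axis: (x, y) -> (-x, y)
(-19, -7) -> (19, -7)

(19, -7)


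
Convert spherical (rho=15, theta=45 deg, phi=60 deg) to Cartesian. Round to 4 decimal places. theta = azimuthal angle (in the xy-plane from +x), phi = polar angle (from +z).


x = 15 * sin(60) * cos(45) = 9.1856
y = 15 * sin(60) * sin(45) = 9.1856
z = 15 * cos(60) = 7.5

(9.1856, 9.1856, 7.5)


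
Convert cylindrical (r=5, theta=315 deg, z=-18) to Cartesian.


x = 5 * cos(315) = 3.5355
y = 5 * sin(315) = -3.5355
z = -18

(3.5355, -3.5355, -18)


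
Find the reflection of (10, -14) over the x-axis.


Reflection across x-axis: (x, y) -> (x, -y)
(10, -14) -> (10, 14)

(10, 14)


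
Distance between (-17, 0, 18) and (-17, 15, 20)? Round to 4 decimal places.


d = sqrt((-17--17)^2 + (15-0)^2 + (20-18)^2) = 15.1327

15.1327


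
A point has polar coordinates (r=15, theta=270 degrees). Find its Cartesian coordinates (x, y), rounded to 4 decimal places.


x = 15 * cos(270) = 0
y = 15 * sin(270) = -15

(0, -15)


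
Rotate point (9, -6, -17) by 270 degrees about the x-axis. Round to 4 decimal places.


x' = 9
y' = -6*cos(270) - -17*sin(270) = -17
z' = -6*sin(270) + -17*cos(270) = 6

(9, -17, 6)


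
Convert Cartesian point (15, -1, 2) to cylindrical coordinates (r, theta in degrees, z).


r = sqrt(15^2 + (-1)^2) = 15.0333
theta = atan2(-1, 15) = 356.1859 deg
z = 2

r = 15.0333, theta = 356.1859 deg, z = 2


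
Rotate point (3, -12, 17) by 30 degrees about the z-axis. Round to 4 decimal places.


x' = 3*cos(30) - -12*sin(30) = 8.5981
y' = 3*sin(30) + -12*cos(30) = -8.8923
z' = 17

(8.5981, -8.8923, 17)


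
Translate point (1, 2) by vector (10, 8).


Translation: (x+dx, y+dy) = (1+10, 2+8) = (11, 10)

(11, 10)


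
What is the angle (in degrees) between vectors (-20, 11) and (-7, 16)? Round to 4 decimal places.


dot = -20*-7 + 11*16 = 316
|u| = 22.8254, |v| = 17.4642
cos(angle) = 0.7927
angle = 37.5598 degrees

37.5598 degrees


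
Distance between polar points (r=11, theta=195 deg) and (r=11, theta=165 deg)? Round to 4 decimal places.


d = sqrt(r1^2 + r2^2 - 2*r1*r2*cos(t2-t1))
d = sqrt(11^2 + 11^2 - 2*11*11*cos(165-195)) = 5.694

5.694


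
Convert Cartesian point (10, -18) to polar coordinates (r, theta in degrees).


r = sqrt(10^2 + (-18)^2) = 20.5913
theta = atan2(-18, 10) = 299.0546 degrees

r = 20.5913, theta = 299.0546 degrees


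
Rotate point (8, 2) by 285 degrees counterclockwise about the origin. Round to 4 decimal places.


x' = 8*cos(285) - 2*sin(285) = 4.0024
y' = 8*sin(285) + 2*cos(285) = -7.2098

(4.0024, -7.2098)


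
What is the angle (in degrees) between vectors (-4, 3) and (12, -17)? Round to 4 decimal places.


dot = -4*12 + 3*-17 = -99
|u| = 5, |v| = 20.8087
cos(angle) = -0.9515
angle = 162.0875 degrees

162.0875 degrees


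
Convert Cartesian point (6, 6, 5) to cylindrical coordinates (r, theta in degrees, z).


r = sqrt(6^2 + 6^2) = 8.4853
theta = atan2(6, 6) = 45 deg
z = 5

r = 8.4853, theta = 45 deg, z = 5


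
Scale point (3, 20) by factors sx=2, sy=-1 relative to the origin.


Scaling: (x*sx, y*sy) = (3*2, 20*-1) = (6, -20)

(6, -20)


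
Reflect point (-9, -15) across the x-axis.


Reflection across x-axis: (x, y) -> (x, -y)
(-9, -15) -> (-9, 15)

(-9, 15)


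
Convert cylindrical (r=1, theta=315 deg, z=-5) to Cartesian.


x = 1 * cos(315) = 0.7071
y = 1 * sin(315) = -0.7071
z = -5

(0.7071, -0.7071, -5)


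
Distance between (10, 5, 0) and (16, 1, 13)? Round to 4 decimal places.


d = sqrt((16-10)^2 + (1-5)^2 + (13-0)^2) = 14.8661

14.8661


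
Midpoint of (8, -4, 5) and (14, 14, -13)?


Midpoint = ((8+14)/2, (-4+14)/2, (5+-13)/2) = (11, 5, -4)

(11, 5, -4)


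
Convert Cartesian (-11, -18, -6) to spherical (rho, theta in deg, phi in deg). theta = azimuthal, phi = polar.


rho = sqrt((-11)^2 + (-18)^2 + (-6)^2) = 21.9317
theta = atan2(-18, -11) = 238.5704 deg
phi = acos(-6/21.9317) = 105.8772 deg

rho = 21.9317, theta = 238.5704 deg, phi = 105.8772 deg


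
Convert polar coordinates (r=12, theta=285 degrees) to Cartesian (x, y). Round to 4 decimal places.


x = 12 * cos(285) = 3.1058
y = 12 * sin(285) = -11.5911

(3.1058, -11.5911)


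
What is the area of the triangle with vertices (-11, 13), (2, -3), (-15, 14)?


Area = |x1(y2-y3) + x2(y3-y1) + x3(y1-y2)| / 2
= |-11*(-3-14) + 2*(14-13) + -15*(13--3)| / 2
= 25.5

25.5


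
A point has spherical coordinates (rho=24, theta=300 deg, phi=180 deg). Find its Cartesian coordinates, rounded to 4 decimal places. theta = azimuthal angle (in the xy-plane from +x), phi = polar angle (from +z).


x = 24 * sin(180) * cos(300) = 0
y = 24 * sin(180) * sin(300) = 0
z = 24 * cos(180) = -24

(0, 0, -24)


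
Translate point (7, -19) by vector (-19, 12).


Translation: (x+dx, y+dy) = (7+-19, -19+12) = (-12, -7)

(-12, -7)


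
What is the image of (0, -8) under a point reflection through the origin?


Reflection through origin: (x, y) -> (-x, -y)
(0, -8) -> (0, 8)

(0, 8)


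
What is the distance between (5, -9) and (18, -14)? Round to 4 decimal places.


d = sqrt((18-5)^2 + (-14--9)^2) = 13.9284

13.9284


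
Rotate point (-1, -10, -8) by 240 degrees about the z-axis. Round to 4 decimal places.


x' = -1*cos(240) - -10*sin(240) = -8.1603
y' = -1*sin(240) + -10*cos(240) = 5.866
z' = -8

(-8.1603, 5.866, -8)


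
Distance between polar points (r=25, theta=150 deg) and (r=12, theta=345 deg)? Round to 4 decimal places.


d = sqrt(r1^2 + r2^2 - 2*r1*r2*cos(t2-t1))
d = sqrt(25^2 + 12^2 - 2*25*12*cos(345-150)) = 36.7227

36.7227


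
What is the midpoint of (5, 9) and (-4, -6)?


Midpoint = ((5+-4)/2, (9+-6)/2) = (0.5, 1.5)

(0.5, 1.5)


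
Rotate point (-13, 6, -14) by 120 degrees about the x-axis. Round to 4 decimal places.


x' = -13
y' = 6*cos(120) - -14*sin(120) = 9.1244
z' = 6*sin(120) + -14*cos(120) = 12.1962

(-13, 9.1244, 12.1962)


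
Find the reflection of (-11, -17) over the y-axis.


Reflection across y-axis: (x, y) -> (-x, y)
(-11, -17) -> (11, -17)

(11, -17)


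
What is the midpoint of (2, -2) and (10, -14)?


Midpoint = ((2+10)/2, (-2+-14)/2) = (6, -8)

(6, -8)


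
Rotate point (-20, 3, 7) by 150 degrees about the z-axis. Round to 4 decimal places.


x' = -20*cos(150) - 3*sin(150) = 15.8205
y' = -20*sin(150) + 3*cos(150) = -12.5981
z' = 7

(15.8205, -12.5981, 7)


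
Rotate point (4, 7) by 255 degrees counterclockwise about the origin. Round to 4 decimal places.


x' = 4*cos(255) - 7*sin(255) = 5.7262
y' = 4*sin(255) + 7*cos(255) = -5.6754

(5.7262, -5.6754)


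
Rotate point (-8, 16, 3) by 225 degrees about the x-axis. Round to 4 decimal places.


x' = -8
y' = 16*cos(225) - 3*sin(225) = -9.1924
z' = 16*sin(225) + 3*cos(225) = -13.435

(-8, -9.1924, -13.435)


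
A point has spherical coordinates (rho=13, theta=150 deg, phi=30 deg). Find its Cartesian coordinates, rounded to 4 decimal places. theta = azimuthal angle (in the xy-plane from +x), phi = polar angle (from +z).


x = 13 * sin(30) * cos(150) = -5.6292
y = 13 * sin(30) * sin(150) = 3.25
z = 13 * cos(30) = 11.2583

(-5.6292, 3.25, 11.2583)


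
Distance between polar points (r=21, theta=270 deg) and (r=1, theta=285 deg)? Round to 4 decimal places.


d = sqrt(r1^2 + r2^2 - 2*r1*r2*cos(t2-t1))
d = sqrt(21^2 + 1^2 - 2*21*1*cos(285-270)) = 20.0357

20.0357


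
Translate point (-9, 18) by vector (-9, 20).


Translation: (x+dx, y+dy) = (-9+-9, 18+20) = (-18, 38)

(-18, 38)


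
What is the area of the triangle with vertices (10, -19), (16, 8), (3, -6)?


Area = |x1(y2-y3) + x2(y3-y1) + x3(y1-y2)| / 2
= |10*(8--6) + 16*(-6--19) + 3*(-19-8)| / 2
= 133.5

133.5


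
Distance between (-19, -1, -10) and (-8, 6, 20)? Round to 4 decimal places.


d = sqrt((-8--19)^2 + (6--1)^2 + (20--10)^2) = 32.7109

32.7109


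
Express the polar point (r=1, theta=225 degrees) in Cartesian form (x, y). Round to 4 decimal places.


x = 1 * cos(225) = -0.7071
y = 1 * sin(225) = -0.7071

(-0.7071, -0.7071)


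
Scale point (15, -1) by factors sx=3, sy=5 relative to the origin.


Scaling: (x*sx, y*sy) = (15*3, -1*5) = (45, -5)

(45, -5)


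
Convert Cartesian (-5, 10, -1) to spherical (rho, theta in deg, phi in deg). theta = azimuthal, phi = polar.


rho = sqrt((-5)^2 + 10^2 + (-1)^2) = 11.225
theta = atan2(10, -5) = 116.5651 deg
phi = acos(-1/11.225) = 95.1111 deg

rho = 11.225, theta = 116.5651 deg, phi = 95.1111 deg


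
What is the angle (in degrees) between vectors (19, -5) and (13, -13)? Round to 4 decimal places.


dot = 19*13 + -5*-13 = 312
|u| = 19.6469, |v| = 18.3848
cos(angle) = 0.8638
angle = 30.2564 degrees

30.2564 degrees


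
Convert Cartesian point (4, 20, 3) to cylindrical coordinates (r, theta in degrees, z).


r = sqrt(4^2 + 20^2) = 20.3961
theta = atan2(20, 4) = 78.6901 deg
z = 3

r = 20.3961, theta = 78.6901 deg, z = 3


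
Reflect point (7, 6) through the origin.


Reflection through origin: (x, y) -> (-x, -y)
(7, 6) -> (-7, -6)

(-7, -6)


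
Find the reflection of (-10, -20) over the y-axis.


Reflection across y-axis: (x, y) -> (-x, y)
(-10, -20) -> (10, -20)

(10, -20)


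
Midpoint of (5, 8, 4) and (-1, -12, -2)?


Midpoint = ((5+-1)/2, (8+-12)/2, (4+-2)/2) = (2, -2, 1)

(2, -2, 1)


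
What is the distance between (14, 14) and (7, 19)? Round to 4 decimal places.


d = sqrt((7-14)^2 + (19-14)^2) = 8.6023

8.6023


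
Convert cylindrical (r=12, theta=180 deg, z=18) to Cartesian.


x = 12 * cos(180) = -12
y = 12 * sin(180) = 0
z = 18

(-12, 0, 18)


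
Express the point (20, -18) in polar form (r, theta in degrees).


r = sqrt(20^2 + (-18)^2) = 26.9072
theta = atan2(-18, 20) = 318.0128 degrees

r = 26.9072, theta = 318.0128 degrees


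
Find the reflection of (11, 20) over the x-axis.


Reflection across x-axis: (x, y) -> (x, -y)
(11, 20) -> (11, -20)

(11, -20)


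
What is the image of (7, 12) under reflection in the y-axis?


Reflection across y-axis: (x, y) -> (-x, y)
(7, 12) -> (-7, 12)

(-7, 12)


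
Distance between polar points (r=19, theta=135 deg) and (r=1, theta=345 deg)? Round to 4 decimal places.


d = sqrt(r1^2 + r2^2 - 2*r1*r2*cos(t2-t1))
d = sqrt(19^2 + 1^2 - 2*19*1*cos(345-135)) = 19.8723

19.8723


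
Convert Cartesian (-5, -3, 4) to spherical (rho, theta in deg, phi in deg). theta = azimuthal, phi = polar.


rho = sqrt((-5)^2 + (-3)^2 + 4^2) = 7.0711
theta = atan2(-3, -5) = 210.9638 deg
phi = acos(4/7.0711) = 55.5501 deg

rho = 7.0711, theta = 210.9638 deg, phi = 55.5501 deg


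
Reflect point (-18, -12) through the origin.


Reflection through origin: (x, y) -> (-x, -y)
(-18, -12) -> (18, 12)

(18, 12)


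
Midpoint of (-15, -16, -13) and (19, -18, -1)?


Midpoint = ((-15+19)/2, (-16+-18)/2, (-13+-1)/2) = (2, -17, -7)

(2, -17, -7)


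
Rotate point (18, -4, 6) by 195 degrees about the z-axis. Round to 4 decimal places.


x' = 18*cos(195) - -4*sin(195) = -18.4219
y' = 18*sin(195) + -4*cos(195) = -0.795
z' = 6

(-18.4219, -0.795, 6)


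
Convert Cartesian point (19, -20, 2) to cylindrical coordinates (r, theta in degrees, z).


r = sqrt(19^2 + (-20)^2) = 27.5862
theta = atan2(-20, 19) = 313.5312 deg
z = 2

r = 27.5862, theta = 313.5312 deg, z = 2


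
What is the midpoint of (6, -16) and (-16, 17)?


Midpoint = ((6+-16)/2, (-16+17)/2) = (-5, 0.5)

(-5, 0.5)


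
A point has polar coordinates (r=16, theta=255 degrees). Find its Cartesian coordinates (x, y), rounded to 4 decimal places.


x = 16 * cos(255) = -4.1411
y = 16 * sin(255) = -15.4548

(-4.1411, -15.4548)


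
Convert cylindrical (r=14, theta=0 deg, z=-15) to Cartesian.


x = 14 * cos(0) = 14
y = 14 * sin(0) = 0
z = -15

(14, 0, -15)


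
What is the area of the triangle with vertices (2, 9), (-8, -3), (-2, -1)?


Area = |x1(y2-y3) + x2(y3-y1) + x3(y1-y2)| / 2
= |2*(-3--1) + -8*(-1-9) + -2*(9--3)| / 2
= 26

26


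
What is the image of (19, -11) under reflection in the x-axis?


Reflection across x-axis: (x, y) -> (x, -y)
(19, -11) -> (19, 11)

(19, 11)


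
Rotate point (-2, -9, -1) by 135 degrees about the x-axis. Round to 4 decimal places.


x' = -2
y' = -9*cos(135) - -1*sin(135) = 7.0711
z' = -9*sin(135) + -1*cos(135) = -5.6569

(-2, 7.0711, -5.6569)


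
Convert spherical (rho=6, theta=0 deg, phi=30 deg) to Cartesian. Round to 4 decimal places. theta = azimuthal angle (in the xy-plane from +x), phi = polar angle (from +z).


x = 6 * sin(30) * cos(0) = 3
y = 6 * sin(30) * sin(0) = 0
z = 6 * cos(30) = 5.1962

(3, 0, 5.1962)


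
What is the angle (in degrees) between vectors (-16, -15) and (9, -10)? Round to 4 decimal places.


dot = -16*9 + -15*-10 = 6
|u| = 21.9317, |v| = 13.4536
cos(angle) = 0.0203
angle = 88.8348 degrees

88.8348 degrees


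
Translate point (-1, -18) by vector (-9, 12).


Translation: (x+dx, y+dy) = (-1+-9, -18+12) = (-10, -6)

(-10, -6)


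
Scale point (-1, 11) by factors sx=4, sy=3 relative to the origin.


Scaling: (x*sx, y*sy) = (-1*4, 11*3) = (-4, 33)

(-4, 33)


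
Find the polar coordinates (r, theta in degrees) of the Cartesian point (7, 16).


r = sqrt(7^2 + 16^2) = 17.4642
theta = atan2(16, 7) = 66.3706 degrees

r = 17.4642, theta = 66.3706 degrees


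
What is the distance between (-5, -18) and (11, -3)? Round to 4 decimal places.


d = sqrt((11--5)^2 + (-3--18)^2) = 21.9317

21.9317


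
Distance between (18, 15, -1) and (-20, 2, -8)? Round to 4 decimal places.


d = sqrt((-20-18)^2 + (2-15)^2 + (-8--1)^2) = 40.7676

40.7676


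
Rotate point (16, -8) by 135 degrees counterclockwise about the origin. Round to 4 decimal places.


x' = 16*cos(135) - -8*sin(135) = -5.6569
y' = 16*sin(135) + -8*cos(135) = 16.9706

(-5.6569, 16.9706)


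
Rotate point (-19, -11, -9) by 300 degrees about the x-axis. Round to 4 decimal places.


x' = -19
y' = -11*cos(300) - -9*sin(300) = -13.2942
z' = -11*sin(300) + -9*cos(300) = 5.0263

(-19, -13.2942, 5.0263)


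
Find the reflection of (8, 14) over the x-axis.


Reflection across x-axis: (x, y) -> (x, -y)
(8, 14) -> (8, -14)

(8, -14)


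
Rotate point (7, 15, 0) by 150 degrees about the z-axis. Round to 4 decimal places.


x' = 7*cos(150) - 15*sin(150) = -13.5622
y' = 7*sin(150) + 15*cos(150) = -9.4904
z' = 0

(-13.5622, -9.4904, 0)


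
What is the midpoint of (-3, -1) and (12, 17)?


Midpoint = ((-3+12)/2, (-1+17)/2) = (4.5, 8)

(4.5, 8)


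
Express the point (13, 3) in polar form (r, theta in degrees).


r = sqrt(13^2 + 3^2) = 13.3417
theta = atan2(3, 13) = 12.9946 degrees

r = 13.3417, theta = 12.9946 degrees


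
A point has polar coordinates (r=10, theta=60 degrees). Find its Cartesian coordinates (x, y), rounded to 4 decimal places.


x = 10 * cos(60) = 5
y = 10 * sin(60) = 8.6603

(5, 8.6603)


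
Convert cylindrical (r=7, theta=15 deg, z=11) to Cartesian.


x = 7 * cos(15) = 6.7615
y = 7 * sin(15) = 1.8117
z = 11

(6.7615, 1.8117, 11)


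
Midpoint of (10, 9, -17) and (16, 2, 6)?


Midpoint = ((10+16)/2, (9+2)/2, (-17+6)/2) = (13, 5.5, -5.5)

(13, 5.5, -5.5)


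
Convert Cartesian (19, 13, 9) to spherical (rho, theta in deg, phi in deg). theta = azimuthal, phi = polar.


rho = sqrt(19^2 + 13^2 + 9^2) = 24.7184
theta = atan2(13, 19) = 34.3803 deg
phi = acos(9/24.7184) = 68.6477 deg

rho = 24.7184, theta = 34.3803 deg, phi = 68.6477 deg


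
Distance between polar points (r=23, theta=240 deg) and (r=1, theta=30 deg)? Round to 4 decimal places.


d = sqrt(r1^2 + r2^2 - 2*r1*r2*cos(t2-t1))
d = sqrt(23^2 + 1^2 - 2*23*1*cos(30-240)) = 23.8713

23.8713


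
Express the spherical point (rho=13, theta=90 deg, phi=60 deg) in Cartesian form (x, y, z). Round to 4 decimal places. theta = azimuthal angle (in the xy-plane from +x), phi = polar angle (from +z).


x = 13 * sin(60) * cos(90) = 0
y = 13 * sin(60) * sin(90) = 11.2583
z = 13 * cos(60) = 6.5

(0, 11.2583, 6.5)


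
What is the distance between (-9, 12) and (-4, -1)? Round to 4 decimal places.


d = sqrt((-4--9)^2 + (-1-12)^2) = 13.9284

13.9284


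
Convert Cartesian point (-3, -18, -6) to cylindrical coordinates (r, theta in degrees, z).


r = sqrt((-3)^2 + (-18)^2) = 18.2483
theta = atan2(-18, -3) = 260.5377 deg
z = -6

r = 18.2483, theta = 260.5377 deg, z = -6


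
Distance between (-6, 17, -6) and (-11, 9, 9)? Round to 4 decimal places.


d = sqrt((-11--6)^2 + (9-17)^2 + (9--6)^2) = 17.72

17.72


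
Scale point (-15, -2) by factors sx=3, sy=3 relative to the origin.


Scaling: (x*sx, y*sy) = (-15*3, -2*3) = (-45, -6)

(-45, -6)


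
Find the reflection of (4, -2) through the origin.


Reflection through origin: (x, y) -> (-x, -y)
(4, -2) -> (-4, 2)

(-4, 2)


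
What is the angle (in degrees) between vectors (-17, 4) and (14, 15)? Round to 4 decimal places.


dot = -17*14 + 4*15 = -178
|u| = 17.4642, |v| = 20.5183
cos(angle) = -0.4967
angle = 119.7845 degrees

119.7845 degrees


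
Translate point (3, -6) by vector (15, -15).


Translation: (x+dx, y+dy) = (3+15, -6+-15) = (18, -21)

(18, -21)


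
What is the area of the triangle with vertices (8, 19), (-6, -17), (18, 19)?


Area = |x1(y2-y3) + x2(y3-y1) + x3(y1-y2)| / 2
= |8*(-17-19) + -6*(19-19) + 18*(19--17)| / 2
= 180

180


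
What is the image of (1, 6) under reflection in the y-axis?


Reflection across y-axis: (x, y) -> (-x, y)
(1, 6) -> (-1, 6)

(-1, 6)


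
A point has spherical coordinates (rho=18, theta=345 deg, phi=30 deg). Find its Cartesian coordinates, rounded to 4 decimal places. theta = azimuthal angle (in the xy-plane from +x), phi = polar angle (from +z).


x = 18 * sin(30) * cos(345) = 8.6933
y = 18 * sin(30) * sin(345) = -2.3294
z = 18 * cos(30) = 15.5885

(8.6933, -2.3294, 15.5885)


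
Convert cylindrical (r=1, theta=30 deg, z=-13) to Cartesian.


x = 1 * cos(30) = 0.866
y = 1 * sin(30) = 0.5
z = -13

(0.866, 0.5, -13)


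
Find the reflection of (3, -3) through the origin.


Reflection through origin: (x, y) -> (-x, -y)
(3, -3) -> (-3, 3)

(-3, 3)


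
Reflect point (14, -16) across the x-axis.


Reflection across x-axis: (x, y) -> (x, -y)
(14, -16) -> (14, 16)

(14, 16)


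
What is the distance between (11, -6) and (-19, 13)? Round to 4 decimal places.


d = sqrt((-19-11)^2 + (13--6)^2) = 35.5106

35.5106


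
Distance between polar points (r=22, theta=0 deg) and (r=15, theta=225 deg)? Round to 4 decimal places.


d = sqrt(r1^2 + r2^2 - 2*r1*r2*cos(t2-t1))
d = sqrt(22^2 + 15^2 - 2*22*15*cos(225-0)) = 34.2883

34.2883


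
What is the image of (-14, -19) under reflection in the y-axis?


Reflection across y-axis: (x, y) -> (-x, y)
(-14, -19) -> (14, -19)

(14, -19)


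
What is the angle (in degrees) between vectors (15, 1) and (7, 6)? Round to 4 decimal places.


dot = 15*7 + 1*6 = 111
|u| = 15.0333, |v| = 9.2195
cos(angle) = 0.8009
angle = 36.7872 degrees

36.7872 degrees


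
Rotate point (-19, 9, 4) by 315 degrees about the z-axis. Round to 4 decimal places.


x' = -19*cos(315) - 9*sin(315) = -7.0711
y' = -19*sin(315) + 9*cos(315) = 19.799
z' = 4

(-7.0711, 19.799, 4)


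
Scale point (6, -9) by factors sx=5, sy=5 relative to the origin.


Scaling: (x*sx, y*sy) = (6*5, -9*5) = (30, -45)

(30, -45)


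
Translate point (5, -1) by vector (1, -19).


Translation: (x+dx, y+dy) = (5+1, -1+-19) = (6, -20)

(6, -20)


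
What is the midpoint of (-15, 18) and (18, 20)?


Midpoint = ((-15+18)/2, (18+20)/2) = (1.5, 19)

(1.5, 19)


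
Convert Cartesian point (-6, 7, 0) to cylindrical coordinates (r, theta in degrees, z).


r = sqrt((-6)^2 + 7^2) = 9.2195
theta = atan2(7, -6) = 130.6013 deg
z = 0

r = 9.2195, theta = 130.6013 deg, z = 0


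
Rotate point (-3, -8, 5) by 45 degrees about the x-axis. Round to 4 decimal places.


x' = -3
y' = -8*cos(45) - 5*sin(45) = -9.1924
z' = -8*sin(45) + 5*cos(45) = -2.1213

(-3, -9.1924, -2.1213)


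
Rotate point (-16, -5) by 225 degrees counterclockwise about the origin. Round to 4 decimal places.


x' = -16*cos(225) - -5*sin(225) = 7.7782
y' = -16*sin(225) + -5*cos(225) = 14.8492

(7.7782, 14.8492)


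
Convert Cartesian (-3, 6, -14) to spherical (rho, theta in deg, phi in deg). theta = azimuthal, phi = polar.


rho = sqrt((-3)^2 + 6^2 + (-14)^2) = 15.5242
theta = atan2(6, -3) = 116.5651 deg
phi = acos(-14/15.5242) = 154.3982 deg

rho = 15.5242, theta = 116.5651 deg, phi = 154.3982 deg


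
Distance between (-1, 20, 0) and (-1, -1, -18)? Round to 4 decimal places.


d = sqrt((-1--1)^2 + (-1-20)^2 + (-18-0)^2) = 27.6586

27.6586


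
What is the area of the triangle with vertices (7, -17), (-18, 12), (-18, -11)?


Area = |x1(y2-y3) + x2(y3-y1) + x3(y1-y2)| / 2
= |7*(12--11) + -18*(-11--17) + -18*(-17-12)| / 2
= 287.5

287.5


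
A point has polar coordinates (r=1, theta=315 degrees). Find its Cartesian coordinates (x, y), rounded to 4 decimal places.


x = 1 * cos(315) = 0.7071
y = 1 * sin(315) = -0.7071

(0.7071, -0.7071)


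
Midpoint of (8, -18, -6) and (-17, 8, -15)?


Midpoint = ((8+-17)/2, (-18+8)/2, (-6+-15)/2) = (-4.5, -5, -10.5)

(-4.5, -5, -10.5)


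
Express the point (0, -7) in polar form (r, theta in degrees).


r = sqrt(0^2 + (-7)^2) = 7
theta = atan2(-7, 0) = 270 degrees

r = 7, theta = 270 degrees


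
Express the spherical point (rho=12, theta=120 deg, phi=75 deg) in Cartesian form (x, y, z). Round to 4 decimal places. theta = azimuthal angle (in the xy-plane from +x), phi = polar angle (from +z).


x = 12 * sin(75) * cos(120) = -5.7956
y = 12 * sin(75) * sin(120) = 10.0382
z = 12 * cos(75) = 3.1058

(-5.7956, 10.0382, 3.1058)


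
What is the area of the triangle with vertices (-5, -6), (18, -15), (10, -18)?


Area = |x1(y2-y3) + x2(y3-y1) + x3(y1-y2)| / 2
= |-5*(-15--18) + 18*(-18--6) + 10*(-6--15)| / 2
= 70.5

70.5


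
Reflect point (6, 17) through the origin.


Reflection through origin: (x, y) -> (-x, -y)
(6, 17) -> (-6, -17)

(-6, -17)


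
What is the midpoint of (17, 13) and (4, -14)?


Midpoint = ((17+4)/2, (13+-14)/2) = (10.5, -0.5)

(10.5, -0.5)


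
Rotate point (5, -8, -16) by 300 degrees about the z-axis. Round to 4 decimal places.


x' = 5*cos(300) - -8*sin(300) = -4.4282
y' = 5*sin(300) + -8*cos(300) = -8.3301
z' = -16

(-4.4282, -8.3301, -16)


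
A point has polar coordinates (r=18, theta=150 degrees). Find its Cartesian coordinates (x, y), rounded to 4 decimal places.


x = 18 * cos(150) = -15.5885
y = 18 * sin(150) = 9

(-15.5885, 9)


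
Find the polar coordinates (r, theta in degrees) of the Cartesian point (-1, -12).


r = sqrt((-1)^2 + (-12)^2) = 12.0416
theta = atan2(-12, -1) = 265.2364 degrees

r = 12.0416, theta = 265.2364 degrees


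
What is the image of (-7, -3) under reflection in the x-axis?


Reflection across x-axis: (x, y) -> (x, -y)
(-7, -3) -> (-7, 3)

(-7, 3)


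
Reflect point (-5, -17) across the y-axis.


Reflection across y-axis: (x, y) -> (-x, y)
(-5, -17) -> (5, -17)

(5, -17)


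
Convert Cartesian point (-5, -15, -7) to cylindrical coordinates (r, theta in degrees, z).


r = sqrt((-5)^2 + (-15)^2) = 15.8114
theta = atan2(-15, -5) = 251.5651 deg
z = -7

r = 15.8114, theta = 251.5651 deg, z = -7


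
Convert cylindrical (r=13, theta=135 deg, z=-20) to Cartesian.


x = 13 * cos(135) = -9.1924
y = 13 * sin(135) = 9.1924
z = -20

(-9.1924, 9.1924, -20)


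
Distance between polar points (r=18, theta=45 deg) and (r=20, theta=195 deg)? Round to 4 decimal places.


d = sqrt(r1^2 + r2^2 - 2*r1*r2*cos(t2-t1))
d = sqrt(18^2 + 20^2 - 2*18*20*cos(195-45)) = 36.7088

36.7088


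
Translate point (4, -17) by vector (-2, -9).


Translation: (x+dx, y+dy) = (4+-2, -17+-9) = (2, -26)

(2, -26)


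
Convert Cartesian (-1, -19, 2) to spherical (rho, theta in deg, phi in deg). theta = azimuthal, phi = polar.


rho = sqrt((-1)^2 + (-19)^2 + 2^2) = 19.1311
theta = atan2(-19, -1) = 266.9872 deg
phi = acos(2/19.1311) = 83.9992 deg

rho = 19.1311, theta = 266.9872 deg, phi = 83.9992 deg


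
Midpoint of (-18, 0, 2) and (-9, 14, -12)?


Midpoint = ((-18+-9)/2, (0+14)/2, (2+-12)/2) = (-13.5, 7, -5)

(-13.5, 7, -5)


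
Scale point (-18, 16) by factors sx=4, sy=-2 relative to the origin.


Scaling: (x*sx, y*sy) = (-18*4, 16*-2) = (-72, -32)

(-72, -32)


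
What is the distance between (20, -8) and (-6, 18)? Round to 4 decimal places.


d = sqrt((-6-20)^2 + (18--8)^2) = 36.7696

36.7696


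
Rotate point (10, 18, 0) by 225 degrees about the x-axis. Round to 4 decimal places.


x' = 10
y' = 18*cos(225) - 0*sin(225) = -12.7279
z' = 18*sin(225) + 0*cos(225) = -12.7279

(10, -12.7279, -12.7279)


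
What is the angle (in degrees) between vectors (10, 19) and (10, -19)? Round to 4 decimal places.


dot = 10*10 + 19*-19 = -261
|u| = 21.4709, |v| = 21.4709
cos(angle) = -0.5662
angle = 124.4829 degrees

124.4829 degrees


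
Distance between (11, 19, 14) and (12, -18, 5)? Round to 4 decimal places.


d = sqrt((12-11)^2 + (-18-19)^2 + (5-14)^2) = 38.092

38.092


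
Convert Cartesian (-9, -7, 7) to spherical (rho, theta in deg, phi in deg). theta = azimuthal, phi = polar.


rho = sqrt((-9)^2 + (-7)^2 + 7^2) = 13.3791
theta = atan2(-7, -9) = 217.875 deg
phi = acos(7/13.3791) = 58.4525 deg

rho = 13.3791, theta = 217.875 deg, phi = 58.4525 deg


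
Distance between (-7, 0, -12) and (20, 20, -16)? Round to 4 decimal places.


d = sqrt((20--7)^2 + (20-0)^2 + (-16--12)^2) = 33.8378

33.8378


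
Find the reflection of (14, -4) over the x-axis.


Reflection across x-axis: (x, y) -> (x, -y)
(14, -4) -> (14, 4)

(14, 4)


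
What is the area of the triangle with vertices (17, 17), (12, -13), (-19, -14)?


Area = |x1(y2-y3) + x2(y3-y1) + x3(y1-y2)| / 2
= |17*(-13--14) + 12*(-14-17) + -19*(17--13)| / 2
= 462.5

462.5


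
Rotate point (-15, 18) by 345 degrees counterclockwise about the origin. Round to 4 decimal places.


x' = -15*cos(345) - 18*sin(345) = -9.8301
y' = -15*sin(345) + 18*cos(345) = 21.269

(-9.8301, 21.269)


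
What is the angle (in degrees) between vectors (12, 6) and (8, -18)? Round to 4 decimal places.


dot = 12*8 + 6*-18 = -12
|u| = 13.4164, |v| = 19.6977
cos(angle) = -0.0454
angle = 92.6026 degrees

92.6026 degrees


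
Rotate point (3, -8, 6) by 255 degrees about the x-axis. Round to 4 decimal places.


x' = 3
y' = -8*cos(255) - 6*sin(255) = 7.8661
z' = -8*sin(255) + 6*cos(255) = 6.1745

(3, 7.8661, 6.1745)


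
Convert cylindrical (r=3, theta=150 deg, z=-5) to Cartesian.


x = 3 * cos(150) = -2.5981
y = 3 * sin(150) = 1.5
z = -5

(-2.5981, 1.5, -5)


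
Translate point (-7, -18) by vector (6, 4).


Translation: (x+dx, y+dy) = (-7+6, -18+4) = (-1, -14)

(-1, -14)


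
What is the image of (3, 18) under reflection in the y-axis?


Reflection across y-axis: (x, y) -> (-x, y)
(3, 18) -> (-3, 18)

(-3, 18)


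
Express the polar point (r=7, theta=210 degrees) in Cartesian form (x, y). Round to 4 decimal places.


x = 7 * cos(210) = -6.0622
y = 7 * sin(210) = -3.5

(-6.0622, -3.5)


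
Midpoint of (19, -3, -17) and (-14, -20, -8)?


Midpoint = ((19+-14)/2, (-3+-20)/2, (-17+-8)/2) = (2.5, -11.5, -12.5)

(2.5, -11.5, -12.5)


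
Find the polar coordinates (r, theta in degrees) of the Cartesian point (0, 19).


r = sqrt(0^2 + 19^2) = 19
theta = atan2(19, 0) = 90 degrees

r = 19, theta = 90 degrees


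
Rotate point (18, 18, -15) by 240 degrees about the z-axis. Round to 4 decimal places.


x' = 18*cos(240) - 18*sin(240) = 6.5885
y' = 18*sin(240) + 18*cos(240) = -24.5885
z' = -15

(6.5885, -24.5885, -15)


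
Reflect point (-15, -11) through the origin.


Reflection through origin: (x, y) -> (-x, -y)
(-15, -11) -> (15, 11)

(15, 11)


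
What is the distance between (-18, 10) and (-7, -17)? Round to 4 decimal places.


d = sqrt((-7--18)^2 + (-17-10)^2) = 29.1548

29.1548


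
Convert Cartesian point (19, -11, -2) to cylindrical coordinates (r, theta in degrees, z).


r = sqrt(19^2 + (-11)^2) = 21.9545
theta = atan2(-11, 19) = 329.9314 deg
z = -2

r = 21.9545, theta = 329.9314 deg, z = -2


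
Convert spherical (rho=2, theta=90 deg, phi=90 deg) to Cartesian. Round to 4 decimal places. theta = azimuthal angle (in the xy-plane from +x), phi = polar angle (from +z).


x = 2 * sin(90) * cos(90) = 0
y = 2 * sin(90) * sin(90) = 2
z = 2 * cos(90) = 0

(0, 2, 0)


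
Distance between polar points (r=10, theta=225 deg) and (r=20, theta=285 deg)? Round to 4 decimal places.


d = sqrt(r1^2 + r2^2 - 2*r1*r2*cos(t2-t1))
d = sqrt(10^2 + 20^2 - 2*10*20*cos(285-225)) = 17.3205

17.3205


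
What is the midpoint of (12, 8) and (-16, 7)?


Midpoint = ((12+-16)/2, (8+7)/2) = (-2, 7.5)

(-2, 7.5)


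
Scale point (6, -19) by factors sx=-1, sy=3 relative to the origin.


Scaling: (x*sx, y*sy) = (6*-1, -19*3) = (-6, -57)

(-6, -57)


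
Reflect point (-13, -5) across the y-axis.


Reflection across y-axis: (x, y) -> (-x, y)
(-13, -5) -> (13, -5)

(13, -5)


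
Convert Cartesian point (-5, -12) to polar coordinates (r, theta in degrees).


r = sqrt((-5)^2 + (-12)^2) = 13
theta = atan2(-12, -5) = 247.3801 degrees

r = 13, theta = 247.3801 degrees


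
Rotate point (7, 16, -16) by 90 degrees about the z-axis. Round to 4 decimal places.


x' = 7*cos(90) - 16*sin(90) = -16
y' = 7*sin(90) + 16*cos(90) = 7
z' = -16

(-16, 7, -16)


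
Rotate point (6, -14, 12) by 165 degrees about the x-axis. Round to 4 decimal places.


x' = 6
y' = -14*cos(165) - 12*sin(165) = 10.4171
z' = -14*sin(165) + 12*cos(165) = -15.2146

(6, 10.4171, -15.2146)


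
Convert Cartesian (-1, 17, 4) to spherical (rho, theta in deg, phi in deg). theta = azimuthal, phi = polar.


rho = sqrt((-1)^2 + 17^2 + 4^2) = 17.4929
theta = atan2(17, -1) = 93.3665 deg
phi = acos(4/17.4929) = 76.7815 deg

rho = 17.4929, theta = 93.3665 deg, phi = 76.7815 deg


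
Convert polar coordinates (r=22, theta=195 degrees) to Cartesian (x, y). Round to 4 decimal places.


x = 22 * cos(195) = -21.2504
y = 22 * sin(195) = -5.694

(-21.2504, -5.694)


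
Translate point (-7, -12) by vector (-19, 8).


Translation: (x+dx, y+dy) = (-7+-19, -12+8) = (-26, -4)

(-26, -4)


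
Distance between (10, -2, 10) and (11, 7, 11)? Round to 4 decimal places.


d = sqrt((11-10)^2 + (7--2)^2 + (11-10)^2) = 9.1104

9.1104


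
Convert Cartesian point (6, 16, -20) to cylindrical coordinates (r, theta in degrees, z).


r = sqrt(6^2 + 16^2) = 17.088
theta = atan2(16, 6) = 69.444 deg
z = -20

r = 17.088, theta = 69.444 deg, z = -20


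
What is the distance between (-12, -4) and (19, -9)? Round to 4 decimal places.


d = sqrt((19--12)^2 + (-9--4)^2) = 31.4006

31.4006


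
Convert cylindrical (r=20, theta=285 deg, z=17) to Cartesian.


x = 20 * cos(285) = 5.1764
y = 20 * sin(285) = -19.3185
z = 17

(5.1764, -19.3185, 17)


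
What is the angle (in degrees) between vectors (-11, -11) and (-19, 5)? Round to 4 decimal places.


dot = -11*-19 + -11*5 = 154
|u| = 15.5563, |v| = 19.6469
cos(angle) = 0.5039
angle = 59.7436 degrees

59.7436 degrees


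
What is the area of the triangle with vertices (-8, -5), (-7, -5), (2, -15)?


Area = |x1(y2-y3) + x2(y3-y1) + x3(y1-y2)| / 2
= |-8*(-5--15) + -7*(-15--5) + 2*(-5--5)| / 2
= 5

5


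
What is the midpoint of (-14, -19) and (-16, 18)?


Midpoint = ((-14+-16)/2, (-19+18)/2) = (-15, -0.5)

(-15, -0.5)


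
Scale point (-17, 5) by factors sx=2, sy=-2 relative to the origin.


Scaling: (x*sx, y*sy) = (-17*2, 5*-2) = (-34, -10)

(-34, -10)


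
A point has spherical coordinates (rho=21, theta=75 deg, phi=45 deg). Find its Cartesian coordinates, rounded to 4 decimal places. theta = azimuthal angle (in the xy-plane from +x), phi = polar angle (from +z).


x = 21 * sin(45) * cos(75) = 3.8433
y = 21 * sin(45) * sin(75) = 14.3433
z = 21 * cos(45) = 14.8492

(3.8433, 14.3433, 14.8492)


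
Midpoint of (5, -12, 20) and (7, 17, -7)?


Midpoint = ((5+7)/2, (-12+17)/2, (20+-7)/2) = (6, 2.5, 6.5)

(6, 2.5, 6.5)


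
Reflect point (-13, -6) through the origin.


Reflection through origin: (x, y) -> (-x, -y)
(-13, -6) -> (13, 6)

(13, 6)


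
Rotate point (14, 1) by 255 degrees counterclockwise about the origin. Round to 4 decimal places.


x' = 14*cos(255) - 1*sin(255) = -2.6575
y' = 14*sin(255) + 1*cos(255) = -13.7818

(-2.6575, -13.7818)


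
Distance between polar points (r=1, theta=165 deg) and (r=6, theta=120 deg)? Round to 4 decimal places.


d = sqrt(r1^2 + r2^2 - 2*r1*r2*cos(t2-t1))
d = sqrt(1^2 + 6^2 - 2*1*6*cos(120-165)) = 5.3399

5.3399


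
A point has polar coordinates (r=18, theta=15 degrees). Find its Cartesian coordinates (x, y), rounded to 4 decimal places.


x = 18 * cos(15) = 17.3867
y = 18 * sin(15) = 4.6587

(17.3867, 4.6587)


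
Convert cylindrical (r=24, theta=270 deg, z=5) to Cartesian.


x = 24 * cos(270) = 0
y = 24 * sin(270) = -24
z = 5

(0, -24, 5)


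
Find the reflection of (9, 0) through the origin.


Reflection through origin: (x, y) -> (-x, -y)
(9, 0) -> (-9, 0)

(-9, 0)


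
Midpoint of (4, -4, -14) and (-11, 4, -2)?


Midpoint = ((4+-11)/2, (-4+4)/2, (-14+-2)/2) = (-3.5, 0, -8)

(-3.5, 0, -8)


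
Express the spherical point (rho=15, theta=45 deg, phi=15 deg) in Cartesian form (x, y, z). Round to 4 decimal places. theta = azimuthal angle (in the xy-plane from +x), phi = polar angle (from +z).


x = 15 * sin(15) * cos(45) = 2.7452
y = 15 * sin(15) * sin(45) = 2.7452
z = 15 * cos(15) = 14.4889

(2.7452, 2.7452, 14.4889)


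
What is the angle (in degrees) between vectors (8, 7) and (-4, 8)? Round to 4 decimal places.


dot = 8*-4 + 7*8 = 24
|u| = 10.6301, |v| = 8.9443
cos(angle) = 0.2524
angle = 75.3791 degrees

75.3791 degrees


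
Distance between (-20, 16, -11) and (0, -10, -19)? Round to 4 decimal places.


d = sqrt((0--20)^2 + (-10-16)^2 + (-19--11)^2) = 33.7639

33.7639


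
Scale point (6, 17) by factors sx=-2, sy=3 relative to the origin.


Scaling: (x*sx, y*sy) = (6*-2, 17*3) = (-12, 51)

(-12, 51)


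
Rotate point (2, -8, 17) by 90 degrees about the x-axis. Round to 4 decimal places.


x' = 2
y' = -8*cos(90) - 17*sin(90) = -17
z' = -8*sin(90) + 17*cos(90) = -8

(2, -17, -8)


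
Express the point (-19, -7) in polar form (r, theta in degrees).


r = sqrt((-19)^2 + (-7)^2) = 20.2485
theta = atan2(-7, -19) = 200.2249 degrees

r = 20.2485, theta = 200.2249 degrees


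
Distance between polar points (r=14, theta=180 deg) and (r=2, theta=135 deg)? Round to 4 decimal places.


d = sqrt(r1^2 + r2^2 - 2*r1*r2*cos(t2-t1))
d = sqrt(14^2 + 2^2 - 2*14*2*cos(135-180)) = 12.665

12.665
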